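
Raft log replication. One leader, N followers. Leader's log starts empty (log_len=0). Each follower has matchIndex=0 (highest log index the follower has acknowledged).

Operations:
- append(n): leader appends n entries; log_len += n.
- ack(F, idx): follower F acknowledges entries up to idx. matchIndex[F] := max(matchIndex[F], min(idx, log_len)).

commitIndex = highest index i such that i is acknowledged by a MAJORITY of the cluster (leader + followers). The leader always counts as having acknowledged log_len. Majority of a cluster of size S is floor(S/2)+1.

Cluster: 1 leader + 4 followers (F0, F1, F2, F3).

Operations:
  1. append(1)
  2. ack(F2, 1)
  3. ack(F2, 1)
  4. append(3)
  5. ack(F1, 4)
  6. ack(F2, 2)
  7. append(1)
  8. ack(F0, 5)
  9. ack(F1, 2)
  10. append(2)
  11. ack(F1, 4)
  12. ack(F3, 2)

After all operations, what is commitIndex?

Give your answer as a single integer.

Answer: 4

Derivation:
Op 1: append 1 -> log_len=1
Op 2: F2 acks idx 1 -> match: F0=0 F1=0 F2=1 F3=0; commitIndex=0
Op 3: F2 acks idx 1 -> match: F0=0 F1=0 F2=1 F3=0; commitIndex=0
Op 4: append 3 -> log_len=4
Op 5: F1 acks idx 4 -> match: F0=0 F1=4 F2=1 F3=0; commitIndex=1
Op 6: F2 acks idx 2 -> match: F0=0 F1=4 F2=2 F3=0; commitIndex=2
Op 7: append 1 -> log_len=5
Op 8: F0 acks idx 5 -> match: F0=5 F1=4 F2=2 F3=0; commitIndex=4
Op 9: F1 acks idx 2 -> match: F0=5 F1=4 F2=2 F3=0; commitIndex=4
Op 10: append 2 -> log_len=7
Op 11: F1 acks idx 4 -> match: F0=5 F1=4 F2=2 F3=0; commitIndex=4
Op 12: F3 acks idx 2 -> match: F0=5 F1=4 F2=2 F3=2; commitIndex=4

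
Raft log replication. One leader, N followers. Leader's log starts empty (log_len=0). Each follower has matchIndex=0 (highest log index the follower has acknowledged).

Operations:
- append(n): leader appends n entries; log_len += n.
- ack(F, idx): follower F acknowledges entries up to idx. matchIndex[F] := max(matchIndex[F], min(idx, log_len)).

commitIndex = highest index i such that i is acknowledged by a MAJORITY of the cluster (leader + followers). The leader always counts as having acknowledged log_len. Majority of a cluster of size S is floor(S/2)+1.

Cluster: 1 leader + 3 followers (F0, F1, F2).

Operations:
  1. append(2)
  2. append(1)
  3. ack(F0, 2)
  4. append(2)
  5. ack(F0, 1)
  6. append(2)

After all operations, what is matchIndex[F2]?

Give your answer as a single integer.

Answer: 0

Derivation:
Op 1: append 2 -> log_len=2
Op 2: append 1 -> log_len=3
Op 3: F0 acks idx 2 -> match: F0=2 F1=0 F2=0; commitIndex=0
Op 4: append 2 -> log_len=5
Op 5: F0 acks idx 1 -> match: F0=2 F1=0 F2=0; commitIndex=0
Op 6: append 2 -> log_len=7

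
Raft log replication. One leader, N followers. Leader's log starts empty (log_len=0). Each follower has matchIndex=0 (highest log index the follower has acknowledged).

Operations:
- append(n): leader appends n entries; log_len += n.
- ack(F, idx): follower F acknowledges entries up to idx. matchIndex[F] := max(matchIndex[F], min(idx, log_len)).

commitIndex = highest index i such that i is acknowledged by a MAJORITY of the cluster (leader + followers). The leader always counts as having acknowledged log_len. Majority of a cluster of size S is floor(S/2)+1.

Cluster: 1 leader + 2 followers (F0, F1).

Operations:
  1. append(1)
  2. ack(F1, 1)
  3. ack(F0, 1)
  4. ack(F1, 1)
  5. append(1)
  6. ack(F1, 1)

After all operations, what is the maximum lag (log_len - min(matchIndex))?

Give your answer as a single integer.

Op 1: append 1 -> log_len=1
Op 2: F1 acks idx 1 -> match: F0=0 F1=1; commitIndex=1
Op 3: F0 acks idx 1 -> match: F0=1 F1=1; commitIndex=1
Op 4: F1 acks idx 1 -> match: F0=1 F1=1; commitIndex=1
Op 5: append 1 -> log_len=2
Op 6: F1 acks idx 1 -> match: F0=1 F1=1; commitIndex=1

Answer: 1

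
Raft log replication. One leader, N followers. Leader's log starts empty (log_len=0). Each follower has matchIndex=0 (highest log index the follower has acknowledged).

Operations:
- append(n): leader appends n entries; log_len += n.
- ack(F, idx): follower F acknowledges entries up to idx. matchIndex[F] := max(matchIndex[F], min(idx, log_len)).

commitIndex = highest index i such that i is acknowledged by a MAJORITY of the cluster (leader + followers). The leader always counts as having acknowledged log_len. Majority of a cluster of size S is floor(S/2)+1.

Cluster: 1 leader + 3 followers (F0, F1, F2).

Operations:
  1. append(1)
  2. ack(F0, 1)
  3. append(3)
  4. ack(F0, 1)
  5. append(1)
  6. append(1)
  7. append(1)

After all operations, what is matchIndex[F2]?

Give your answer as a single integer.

Answer: 0

Derivation:
Op 1: append 1 -> log_len=1
Op 2: F0 acks idx 1 -> match: F0=1 F1=0 F2=0; commitIndex=0
Op 3: append 3 -> log_len=4
Op 4: F0 acks idx 1 -> match: F0=1 F1=0 F2=0; commitIndex=0
Op 5: append 1 -> log_len=5
Op 6: append 1 -> log_len=6
Op 7: append 1 -> log_len=7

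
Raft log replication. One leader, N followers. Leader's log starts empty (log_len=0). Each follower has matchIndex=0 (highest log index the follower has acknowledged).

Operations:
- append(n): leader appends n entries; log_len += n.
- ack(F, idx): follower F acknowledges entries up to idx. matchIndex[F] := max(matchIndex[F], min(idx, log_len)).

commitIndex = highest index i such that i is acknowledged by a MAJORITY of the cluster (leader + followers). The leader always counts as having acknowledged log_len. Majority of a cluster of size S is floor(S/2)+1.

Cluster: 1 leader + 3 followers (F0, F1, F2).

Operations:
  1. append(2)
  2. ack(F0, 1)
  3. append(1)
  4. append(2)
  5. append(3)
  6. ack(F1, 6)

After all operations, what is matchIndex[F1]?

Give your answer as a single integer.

Op 1: append 2 -> log_len=2
Op 2: F0 acks idx 1 -> match: F0=1 F1=0 F2=0; commitIndex=0
Op 3: append 1 -> log_len=3
Op 4: append 2 -> log_len=5
Op 5: append 3 -> log_len=8
Op 6: F1 acks idx 6 -> match: F0=1 F1=6 F2=0; commitIndex=1

Answer: 6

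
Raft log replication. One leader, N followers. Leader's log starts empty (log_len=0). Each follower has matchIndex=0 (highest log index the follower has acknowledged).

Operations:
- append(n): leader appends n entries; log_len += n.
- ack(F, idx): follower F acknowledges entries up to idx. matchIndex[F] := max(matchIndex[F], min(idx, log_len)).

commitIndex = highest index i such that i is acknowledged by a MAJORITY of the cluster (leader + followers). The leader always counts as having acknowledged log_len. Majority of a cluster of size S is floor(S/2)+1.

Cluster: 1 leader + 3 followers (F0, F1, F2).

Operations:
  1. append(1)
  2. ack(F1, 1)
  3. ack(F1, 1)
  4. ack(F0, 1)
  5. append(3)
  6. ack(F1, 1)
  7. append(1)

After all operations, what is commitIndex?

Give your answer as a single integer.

Op 1: append 1 -> log_len=1
Op 2: F1 acks idx 1 -> match: F0=0 F1=1 F2=0; commitIndex=0
Op 3: F1 acks idx 1 -> match: F0=0 F1=1 F2=0; commitIndex=0
Op 4: F0 acks idx 1 -> match: F0=1 F1=1 F2=0; commitIndex=1
Op 5: append 3 -> log_len=4
Op 6: F1 acks idx 1 -> match: F0=1 F1=1 F2=0; commitIndex=1
Op 7: append 1 -> log_len=5

Answer: 1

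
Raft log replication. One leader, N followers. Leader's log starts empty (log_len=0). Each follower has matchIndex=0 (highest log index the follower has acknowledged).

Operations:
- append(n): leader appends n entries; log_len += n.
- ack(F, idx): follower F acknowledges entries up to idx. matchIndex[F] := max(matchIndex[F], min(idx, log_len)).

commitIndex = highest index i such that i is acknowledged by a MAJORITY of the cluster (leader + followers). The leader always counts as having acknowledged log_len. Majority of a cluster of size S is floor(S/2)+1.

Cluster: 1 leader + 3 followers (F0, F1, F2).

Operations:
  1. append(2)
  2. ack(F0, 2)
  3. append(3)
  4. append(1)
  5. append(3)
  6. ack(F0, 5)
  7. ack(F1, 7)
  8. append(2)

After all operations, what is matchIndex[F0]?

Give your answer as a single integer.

Answer: 5

Derivation:
Op 1: append 2 -> log_len=2
Op 2: F0 acks idx 2 -> match: F0=2 F1=0 F2=0; commitIndex=0
Op 3: append 3 -> log_len=5
Op 4: append 1 -> log_len=6
Op 5: append 3 -> log_len=9
Op 6: F0 acks idx 5 -> match: F0=5 F1=0 F2=0; commitIndex=0
Op 7: F1 acks idx 7 -> match: F0=5 F1=7 F2=0; commitIndex=5
Op 8: append 2 -> log_len=11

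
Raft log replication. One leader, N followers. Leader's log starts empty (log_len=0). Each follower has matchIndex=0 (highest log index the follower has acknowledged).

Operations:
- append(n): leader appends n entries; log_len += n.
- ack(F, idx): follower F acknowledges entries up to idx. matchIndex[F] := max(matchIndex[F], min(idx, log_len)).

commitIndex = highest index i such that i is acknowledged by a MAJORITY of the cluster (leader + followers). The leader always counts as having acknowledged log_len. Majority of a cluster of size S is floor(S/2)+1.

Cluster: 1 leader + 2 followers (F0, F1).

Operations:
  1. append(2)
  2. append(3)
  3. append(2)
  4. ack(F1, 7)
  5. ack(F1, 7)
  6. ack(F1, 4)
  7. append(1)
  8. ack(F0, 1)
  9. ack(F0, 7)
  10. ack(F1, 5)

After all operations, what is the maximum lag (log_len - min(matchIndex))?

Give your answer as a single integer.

Op 1: append 2 -> log_len=2
Op 2: append 3 -> log_len=5
Op 3: append 2 -> log_len=7
Op 4: F1 acks idx 7 -> match: F0=0 F1=7; commitIndex=7
Op 5: F1 acks idx 7 -> match: F0=0 F1=7; commitIndex=7
Op 6: F1 acks idx 4 -> match: F0=0 F1=7; commitIndex=7
Op 7: append 1 -> log_len=8
Op 8: F0 acks idx 1 -> match: F0=1 F1=7; commitIndex=7
Op 9: F0 acks idx 7 -> match: F0=7 F1=7; commitIndex=7
Op 10: F1 acks idx 5 -> match: F0=7 F1=7; commitIndex=7

Answer: 1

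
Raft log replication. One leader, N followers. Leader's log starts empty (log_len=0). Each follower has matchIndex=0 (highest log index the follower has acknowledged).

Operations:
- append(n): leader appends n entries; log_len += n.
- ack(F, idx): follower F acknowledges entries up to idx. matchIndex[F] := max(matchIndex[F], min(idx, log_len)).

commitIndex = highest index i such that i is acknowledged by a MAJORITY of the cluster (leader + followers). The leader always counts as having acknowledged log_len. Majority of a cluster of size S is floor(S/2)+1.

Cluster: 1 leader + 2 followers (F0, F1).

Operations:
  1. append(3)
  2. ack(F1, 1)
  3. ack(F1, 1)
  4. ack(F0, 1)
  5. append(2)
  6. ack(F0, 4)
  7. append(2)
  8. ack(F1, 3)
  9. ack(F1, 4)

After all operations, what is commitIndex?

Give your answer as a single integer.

Answer: 4

Derivation:
Op 1: append 3 -> log_len=3
Op 2: F1 acks idx 1 -> match: F0=0 F1=1; commitIndex=1
Op 3: F1 acks idx 1 -> match: F0=0 F1=1; commitIndex=1
Op 4: F0 acks idx 1 -> match: F0=1 F1=1; commitIndex=1
Op 5: append 2 -> log_len=5
Op 6: F0 acks idx 4 -> match: F0=4 F1=1; commitIndex=4
Op 7: append 2 -> log_len=7
Op 8: F1 acks idx 3 -> match: F0=4 F1=3; commitIndex=4
Op 9: F1 acks idx 4 -> match: F0=4 F1=4; commitIndex=4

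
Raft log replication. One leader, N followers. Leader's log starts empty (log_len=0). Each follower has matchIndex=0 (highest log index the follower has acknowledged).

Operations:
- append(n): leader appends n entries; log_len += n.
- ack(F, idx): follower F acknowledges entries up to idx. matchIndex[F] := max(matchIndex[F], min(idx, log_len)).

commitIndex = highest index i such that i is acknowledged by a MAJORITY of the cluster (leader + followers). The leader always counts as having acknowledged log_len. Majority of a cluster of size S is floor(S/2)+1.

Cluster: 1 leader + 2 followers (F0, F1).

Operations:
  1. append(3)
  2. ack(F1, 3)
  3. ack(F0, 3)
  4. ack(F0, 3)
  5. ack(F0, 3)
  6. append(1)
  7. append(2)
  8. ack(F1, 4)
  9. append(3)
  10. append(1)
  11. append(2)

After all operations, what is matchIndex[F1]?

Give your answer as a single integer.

Op 1: append 3 -> log_len=3
Op 2: F1 acks idx 3 -> match: F0=0 F1=3; commitIndex=3
Op 3: F0 acks idx 3 -> match: F0=3 F1=3; commitIndex=3
Op 4: F0 acks idx 3 -> match: F0=3 F1=3; commitIndex=3
Op 5: F0 acks idx 3 -> match: F0=3 F1=3; commitIndex=3
Op 6: append 1 -> log_len=4
Op 7: append 2 -> log_len=6
Op 8: F1 acks idx 4 -> match: F0=3 F1=4; commitIndex=4
Op 9: append 3 -> log_len=9
Op 10: append 1 -> log_len=10
Op 11: append 2 -> log_len=12

Answer: 4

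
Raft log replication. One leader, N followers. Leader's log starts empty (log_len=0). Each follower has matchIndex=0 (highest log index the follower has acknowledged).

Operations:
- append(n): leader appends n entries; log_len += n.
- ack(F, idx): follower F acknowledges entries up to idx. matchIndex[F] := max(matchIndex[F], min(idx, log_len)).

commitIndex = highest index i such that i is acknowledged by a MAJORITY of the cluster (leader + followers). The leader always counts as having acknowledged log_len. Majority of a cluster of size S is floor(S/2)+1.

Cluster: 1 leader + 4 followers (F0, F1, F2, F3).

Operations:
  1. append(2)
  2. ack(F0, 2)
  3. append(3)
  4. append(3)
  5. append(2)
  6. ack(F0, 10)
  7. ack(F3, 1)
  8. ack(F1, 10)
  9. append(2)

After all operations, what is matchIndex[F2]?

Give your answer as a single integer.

Answer: 0

Derivation:
Op 1: append 2 -> log_len=2
Op 2: F0 acks idx 2 -> match: F0=2 F1=0 F2=0 F3=0; commitIndex=0
Op 3: append 3 -> log_len=5
Op 4: append 3 -> log_len=8
Op 5: append 2 -> log_len=10
Op 6: F0 acks idx 10 -> match: F0=10 F1=0 F2=0 F3=0; commitIndex=0
Op 7: F3 acks idx 1 -> match: F0=10 F1=0 F2=0 F3=1; commitIndex=1
Op 8: F1 acks idx 10 -> match: F0=10 F1=10 F2=0 F3=1; commitIndex=10
Op 9: append 2 -> log_len=12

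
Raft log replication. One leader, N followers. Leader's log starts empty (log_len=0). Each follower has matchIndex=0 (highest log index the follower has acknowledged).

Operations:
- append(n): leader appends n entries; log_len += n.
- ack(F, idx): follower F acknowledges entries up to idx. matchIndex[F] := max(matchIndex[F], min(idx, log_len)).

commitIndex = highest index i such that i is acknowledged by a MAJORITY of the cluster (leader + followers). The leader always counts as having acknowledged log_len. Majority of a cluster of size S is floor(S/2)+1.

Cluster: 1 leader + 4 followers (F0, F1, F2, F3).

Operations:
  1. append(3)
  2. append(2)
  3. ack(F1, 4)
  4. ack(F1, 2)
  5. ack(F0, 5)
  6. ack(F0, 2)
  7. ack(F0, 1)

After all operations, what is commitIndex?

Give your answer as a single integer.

Answer: 4

Derivation:
Op 1: append 3 -> log_len=3
Op 2: append 2 -> log_len=5
Op 3: F1 acks idx 4 -> match: F0=0 F1=4 F2=0 F3=0; commitIndex=0
Op 4: F1 acks idx 2 -> match: F0=0 F1=4 F2=0 F3=0; commitIndex=0
Op 5: F0 acks idx 5 -> match: F0=5 F1=4 F2=0 F3=0; commitIndex=4
Op 6: F0 acks idx 2 -> match: F0=5 F1=4 F2=0 F3=0; commitIndex=4
Op 7: F0 acks idx 1 -> match: F0=5 F1=4 F2=0 F3=0; commitIndex=4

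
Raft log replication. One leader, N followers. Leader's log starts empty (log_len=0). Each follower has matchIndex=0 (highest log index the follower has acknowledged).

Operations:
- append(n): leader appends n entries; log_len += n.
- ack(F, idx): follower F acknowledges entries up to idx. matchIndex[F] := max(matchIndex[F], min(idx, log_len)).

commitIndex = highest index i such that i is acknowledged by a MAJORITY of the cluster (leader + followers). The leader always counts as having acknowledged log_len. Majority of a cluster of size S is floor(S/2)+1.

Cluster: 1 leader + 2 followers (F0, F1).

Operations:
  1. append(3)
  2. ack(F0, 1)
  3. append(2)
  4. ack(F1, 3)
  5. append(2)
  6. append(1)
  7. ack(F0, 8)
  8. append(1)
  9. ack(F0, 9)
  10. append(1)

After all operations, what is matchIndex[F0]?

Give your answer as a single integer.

Op 1: append 3 -> log_len=3
Op 2: F0 acks idx 1 -> match: F0=1 F1=0; commitIndex=1
Op 3: append 2 -> log_len=5
Op 4: F1 acks idx 3 -> match: F0=1 F1=3; commitIndex=3
Op 5: append 2 -> log_len=7
Op 6: append 1 -> log_len=8
Op 7: F0 acks idx 8 -> match: F0=8 F1=3; commitIndex=8
Op 8: append 1 -> log_len=9
Op 9: F0 acks idx 9 -> match: F0=9 F1=3; commitIndex=9
Op 10: append 1 -> log_len=10

Answer: 9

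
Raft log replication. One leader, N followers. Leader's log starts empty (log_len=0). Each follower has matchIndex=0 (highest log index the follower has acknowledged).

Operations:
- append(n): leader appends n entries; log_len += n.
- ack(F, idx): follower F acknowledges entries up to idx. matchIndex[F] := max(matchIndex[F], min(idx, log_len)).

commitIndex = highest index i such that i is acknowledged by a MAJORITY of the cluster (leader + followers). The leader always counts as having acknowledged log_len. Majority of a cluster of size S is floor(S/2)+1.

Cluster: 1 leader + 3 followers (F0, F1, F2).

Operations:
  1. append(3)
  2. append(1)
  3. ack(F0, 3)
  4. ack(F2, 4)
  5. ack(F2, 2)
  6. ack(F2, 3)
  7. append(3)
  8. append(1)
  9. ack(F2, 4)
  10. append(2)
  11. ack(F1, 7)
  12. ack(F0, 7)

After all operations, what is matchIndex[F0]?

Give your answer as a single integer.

Op 1: append 3 -> log_len=3
Op 2: append 1 -> log_len=4
Op 3: F0 acks idx 3 -> match: F0=3 F1=0 F2=0; commitIndex=0
Op 4: F2 acks idx 4 -> match: F0=3 F1=0 F2=4; commitIndex=3
Op 5: F2 acks idx 2 -> match: F0=3 F1=0 F2=4; commitIndex=3
Op 6: F2 acks idx 3 -> match: F0=3 F1=0 F2=4; commitIndex=3
Op 7: append 3 -> log_len=7
Op 8: append 1 -> log_len=8
Op 9: F2 acks idx 4 -> match: F0=3 F1=0 F2=4; commitIndex=3
Op 10: append 2 -> log_len=10
Op 11: F1 acks idx 7 -> match: F0=3 F1=7 F2=4; commitIndex=4
Op 12: F0 acks idx 7 -> match: F0=7 F1=7 F2=4; commitIndex=7

Answer: 7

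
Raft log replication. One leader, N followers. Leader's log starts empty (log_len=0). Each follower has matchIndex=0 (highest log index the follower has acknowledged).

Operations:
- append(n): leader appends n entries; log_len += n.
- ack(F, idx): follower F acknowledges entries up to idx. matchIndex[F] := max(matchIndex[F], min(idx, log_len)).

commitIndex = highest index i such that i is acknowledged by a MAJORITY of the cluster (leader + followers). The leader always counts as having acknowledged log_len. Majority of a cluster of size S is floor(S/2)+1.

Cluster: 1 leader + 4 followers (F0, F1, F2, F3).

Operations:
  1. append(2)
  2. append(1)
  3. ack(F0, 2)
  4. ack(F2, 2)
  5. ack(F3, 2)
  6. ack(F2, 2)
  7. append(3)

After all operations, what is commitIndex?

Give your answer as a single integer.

Answer: 2

Derivation:
Op 1: append 2 -> log_len=2
Op 2: append 1 -> log_len=3
Op 3: F0 acks idx 2 -> match: F0=2 F1=0 F2=0 F3=0; commitIndex=0
Op 4: F2 acks idx 2 -> match: F0=2 F1=0 F2=2 F3=0; commitIndex=2
Op 5: F3 acks idx 2 -> match: F0=2 F1=0 F2=2 F3=2; commitIndex=2
Op 6: F2 acks idx 2 -> match: F0=2 F1=0 F2=2 F3=2; commitIndex=2
Op 7: append 3 -> log_len=6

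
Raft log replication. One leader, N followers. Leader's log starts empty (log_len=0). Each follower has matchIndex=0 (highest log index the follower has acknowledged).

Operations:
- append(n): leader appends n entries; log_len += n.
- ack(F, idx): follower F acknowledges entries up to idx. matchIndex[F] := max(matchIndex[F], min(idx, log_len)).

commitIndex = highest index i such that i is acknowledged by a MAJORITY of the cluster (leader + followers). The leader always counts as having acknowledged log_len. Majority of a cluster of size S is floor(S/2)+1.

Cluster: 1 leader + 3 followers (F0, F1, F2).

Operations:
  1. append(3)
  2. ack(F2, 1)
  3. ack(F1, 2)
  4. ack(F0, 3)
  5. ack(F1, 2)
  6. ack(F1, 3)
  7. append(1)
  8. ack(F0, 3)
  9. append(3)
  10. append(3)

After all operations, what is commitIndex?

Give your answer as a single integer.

Op 1: append 3 -> log_len=3
Op 2: F2 acks idx 1 -> match: F0=0 F1=0 F2=1; commitIndex=0
Op 3: F1 acks idx 2 -> match: F0=0 F1=2 F2=1; commitIndex=1
Op 4: F0 acks idx 3 -> match: F0=3 F1=2 F2=1; commitIndex=2
Op 5: F1 acks idx 2 -> match: F0=3 F1=2 F2=1; commitIndex=2
Op 6: F1 acks idx 3 -> match: F0=3 F1=3 F2=1; commitIndex=3
Op 7: append 1 -> log_len=4
Op 8: F0 acks idx 3 -> match: F0=3 F1=3 F2=1; commitIndex=3
Op 9: append 3 -> log_len=7
Op 10: append 3 -> log_len=10

Answer: 3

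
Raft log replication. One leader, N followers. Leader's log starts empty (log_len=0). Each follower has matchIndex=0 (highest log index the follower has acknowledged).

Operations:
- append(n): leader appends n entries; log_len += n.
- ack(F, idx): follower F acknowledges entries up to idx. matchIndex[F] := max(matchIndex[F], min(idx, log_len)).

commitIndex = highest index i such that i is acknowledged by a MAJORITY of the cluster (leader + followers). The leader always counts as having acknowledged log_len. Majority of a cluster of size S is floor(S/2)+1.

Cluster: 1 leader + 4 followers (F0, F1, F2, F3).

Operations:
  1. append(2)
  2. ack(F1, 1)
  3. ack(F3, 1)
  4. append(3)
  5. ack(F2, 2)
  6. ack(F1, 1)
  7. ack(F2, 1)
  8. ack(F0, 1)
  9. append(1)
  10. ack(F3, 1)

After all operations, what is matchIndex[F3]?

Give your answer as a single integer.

Answer: 1

Derivation:
Op 1: append 2 -> log_len=2
Op 2: F1 acks idx 1 -> match: F0=0 F1=1 F2=0 F3=0; commitIndex=0
Op 3: F3 acks idx 1 -> match: F0=0 F1=1 F2=0 F3=1; commitIndex=1
Op 4: append 3 -> log_len=5
Op 5: F2 acks idx 2 -> match: F0=0 F1=1 F2=2 F3=1; commitIndex=1
Op 6: F1 acks idx 1 -> match: F0=0 F1=1 F2=2 F3=1; commitIndex=1
Op 7: F2 acks idx 1 -> match: F0=0 F1=1 F2=2 F3=1; commitIndex=1
Op 8: F0 acks idx 1 -> match: F0=1 F1=1 F2=2 F3=1; commitIndex=1
Op 9: append 1 -> log_len=6
Op 10: F3 acks idx 1 -> match: F0=1 F1=1 F2=2 F3=1; commitIndex=1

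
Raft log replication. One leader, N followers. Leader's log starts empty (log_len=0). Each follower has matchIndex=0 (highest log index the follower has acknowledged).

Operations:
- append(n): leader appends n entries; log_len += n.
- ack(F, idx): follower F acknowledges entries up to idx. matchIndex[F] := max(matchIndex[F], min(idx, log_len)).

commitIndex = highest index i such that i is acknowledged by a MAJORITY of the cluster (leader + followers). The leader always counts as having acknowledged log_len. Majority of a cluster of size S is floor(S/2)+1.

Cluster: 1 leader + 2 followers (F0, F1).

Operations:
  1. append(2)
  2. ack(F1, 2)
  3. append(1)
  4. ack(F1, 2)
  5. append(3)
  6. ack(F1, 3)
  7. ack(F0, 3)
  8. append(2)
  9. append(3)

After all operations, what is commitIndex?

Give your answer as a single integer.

Answer: 3

Derivation:
Op 1: append 2 -> log_len=2
Op 2: F1 acks idx 2 -> match: F0=0 F1=2; commitIndex=2
Op 3: append 1 -> log_len=3
Op 4: F1 acks idx 2 -> match: F0=0 F1=2; commitIndex=2
Op 5: append 3 -> log_len=6
Op 6: F1 acks idx 3 -> match: F0=0 F1=3; commitIndex=3
Op 7: F0 acks idx 3 -> match: F0=3 F1=3; commitIndex=3
Op 8: append 2 -> log_len=8
Op 9: append 3 -> log_len=11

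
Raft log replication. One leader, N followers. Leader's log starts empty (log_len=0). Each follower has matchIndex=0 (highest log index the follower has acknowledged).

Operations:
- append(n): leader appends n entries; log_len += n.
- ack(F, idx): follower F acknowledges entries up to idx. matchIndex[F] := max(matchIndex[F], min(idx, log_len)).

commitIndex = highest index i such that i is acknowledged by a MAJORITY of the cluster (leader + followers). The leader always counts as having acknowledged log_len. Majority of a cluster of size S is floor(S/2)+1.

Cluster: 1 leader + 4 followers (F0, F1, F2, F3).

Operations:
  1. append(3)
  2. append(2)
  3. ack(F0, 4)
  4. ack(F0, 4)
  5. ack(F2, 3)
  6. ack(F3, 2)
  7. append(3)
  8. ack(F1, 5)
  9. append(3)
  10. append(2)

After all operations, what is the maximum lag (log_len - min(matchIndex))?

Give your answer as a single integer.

Answer: 11

Derivation:
Op 1: append 3 -> log_len=3
Op 2: append 2 -> log_len=5
Op 3: F0 acks idx 4 -> match: F0=4 F1=0 F2=0 F3=0; commitIndex=0
Op 4: F0 acks idx 4 -> match: F0=4 F1=0 F2=0 F3=0; commitIndex=0
Op 5: F2 acks idx 3 -> match: F0=4 F1=0 F2=3 F3=0; commitIndex=3
Op 6: F3 acks idx 2 -> match: F0=4 F1=0 F2=3 F3=2; commitIndex=3
Op 7: append 3 -> log_len=8
Op 8: F1 acks idx 5 -> match: F0=4 F1=5 F2=3 F3=2; commitIndex=4
Op 9: append 3 -> log_len=11
Op 10: append 2 -> log_len=13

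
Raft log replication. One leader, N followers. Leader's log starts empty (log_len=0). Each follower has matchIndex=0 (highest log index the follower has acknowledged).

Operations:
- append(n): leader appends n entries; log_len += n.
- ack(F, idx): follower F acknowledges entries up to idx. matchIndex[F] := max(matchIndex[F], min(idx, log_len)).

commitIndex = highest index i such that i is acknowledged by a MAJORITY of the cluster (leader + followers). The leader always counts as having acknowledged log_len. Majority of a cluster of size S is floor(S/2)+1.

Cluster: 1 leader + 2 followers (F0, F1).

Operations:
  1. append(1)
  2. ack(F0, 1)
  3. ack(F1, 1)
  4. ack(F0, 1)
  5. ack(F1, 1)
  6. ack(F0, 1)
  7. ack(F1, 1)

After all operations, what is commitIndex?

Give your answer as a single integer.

Answer: 1

Derivation:
Op 1: append 1 -> log_len=1
Op 2: F0 acks idx 1 -> match: F0=1 F1=0; commitIndex=1
Op 3: F1 acks idx 1 -> match: F0=1 F1=1; commitIndex=1
Op 4: F0 acks idx 1 -> match: F0=1 F1=1; commitIndex=1
Op 5: F1 acks idx 1 -> match: F0=1 F1=1; commitIndex=1
Op 6: F0 acks idx 1 -> match: F0=1 F1=1; commitIndex=1
Op 7: F1 acks idx 1 -> match: F0=1 F1=1; commitIndex=1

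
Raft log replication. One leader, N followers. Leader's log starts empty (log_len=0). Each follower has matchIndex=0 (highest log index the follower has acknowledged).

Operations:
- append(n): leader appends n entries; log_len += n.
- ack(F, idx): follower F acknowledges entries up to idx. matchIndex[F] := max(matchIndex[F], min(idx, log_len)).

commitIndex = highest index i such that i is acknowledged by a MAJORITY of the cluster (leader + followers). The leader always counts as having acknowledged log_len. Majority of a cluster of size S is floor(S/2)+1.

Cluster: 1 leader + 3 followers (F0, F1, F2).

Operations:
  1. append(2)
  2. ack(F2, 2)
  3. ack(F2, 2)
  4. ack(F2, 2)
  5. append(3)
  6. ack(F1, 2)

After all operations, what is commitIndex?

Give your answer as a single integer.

Answer: 2

Derivation:
Op 1: append 2 -> log_len=2
Op 2: F2 acks idx 2 -> match: F0=0 F1=0 F2=2; commitIndex=0
Op 3: F2 acks idx 2 -> match: F0=0 F1=0 F2=2; commitIndex=0
Op 4: F2 acks idx 2 -> match: F0=0 F1=0 F2=2; commitIndex=0
Op 5: append 3 -> log_len=5
Op 6: F1 acks idx 2 -> match: F0=0 F1=2 F2=2; commitIndex=2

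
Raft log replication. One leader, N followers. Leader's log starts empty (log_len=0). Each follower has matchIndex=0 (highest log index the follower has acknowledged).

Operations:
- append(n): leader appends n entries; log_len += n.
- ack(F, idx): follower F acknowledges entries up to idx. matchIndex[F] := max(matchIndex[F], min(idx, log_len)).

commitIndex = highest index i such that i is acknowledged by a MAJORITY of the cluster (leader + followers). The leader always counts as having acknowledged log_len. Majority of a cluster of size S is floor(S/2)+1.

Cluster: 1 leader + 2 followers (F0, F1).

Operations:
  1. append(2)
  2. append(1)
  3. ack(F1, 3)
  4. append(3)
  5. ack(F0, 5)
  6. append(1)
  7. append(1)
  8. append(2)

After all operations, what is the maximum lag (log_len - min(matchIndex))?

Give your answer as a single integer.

Op 1: append 2 -> log_len=2
Op 2: append 1 -> log_len=3
Op 3: F1 acks idx 3 -> match: F0=0 F1=3; commitIndex=3
Op 4: append 3 -> log_len=6
Op 5: F0 acks idx 5 -> match: F0=5 F1=3; commitIndex=5
Op 6: append 1 -> log_len=7
Op 7: append 1 -> log_len=8
Op 8: append 2 -> log_len=10

Answer: 7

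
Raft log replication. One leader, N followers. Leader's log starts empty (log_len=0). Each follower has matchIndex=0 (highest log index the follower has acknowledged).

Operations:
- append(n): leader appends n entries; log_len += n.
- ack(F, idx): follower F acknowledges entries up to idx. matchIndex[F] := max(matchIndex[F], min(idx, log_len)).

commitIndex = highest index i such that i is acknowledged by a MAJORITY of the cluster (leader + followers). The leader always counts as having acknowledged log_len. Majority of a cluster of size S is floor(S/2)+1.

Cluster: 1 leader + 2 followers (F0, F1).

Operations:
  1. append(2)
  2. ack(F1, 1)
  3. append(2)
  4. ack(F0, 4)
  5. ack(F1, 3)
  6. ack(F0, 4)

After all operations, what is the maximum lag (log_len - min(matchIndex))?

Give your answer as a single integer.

Op 1: append 2 -> log_len=2
Op 2: F1 acks idx 1 -> match: F0=0 F1=1; commitIndex=1
Op 3: append 2 -> log_len=4
Op 4: F0 acks idx 4 -> match: F0=4 F1=1; commitIndex=4
Op 5: F1 acks idx 3 -> match: F0=4 F1=3; commitIndex=4
Op 6: F0 acks idx 4 -> match: F0=4 F1=3; commitIndex=4

Answer: 1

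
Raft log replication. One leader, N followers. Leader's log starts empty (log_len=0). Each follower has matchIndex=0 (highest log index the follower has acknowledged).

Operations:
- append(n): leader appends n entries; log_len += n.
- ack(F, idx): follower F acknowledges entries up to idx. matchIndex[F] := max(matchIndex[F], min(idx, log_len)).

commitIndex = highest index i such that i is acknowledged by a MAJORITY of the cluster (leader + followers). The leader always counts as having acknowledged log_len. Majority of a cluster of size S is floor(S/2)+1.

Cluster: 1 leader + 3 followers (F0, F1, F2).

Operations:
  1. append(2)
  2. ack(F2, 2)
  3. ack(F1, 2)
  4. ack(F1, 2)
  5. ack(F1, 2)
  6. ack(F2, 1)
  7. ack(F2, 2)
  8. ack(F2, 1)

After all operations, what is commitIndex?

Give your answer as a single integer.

Op 1: append 2 -> log_len=2
Op 2: F2 acks idx 2 -> match: F0=0 F1=0 F2=2; commitIndex=0
Op 3: F1 acks idx 2 -> match: F0=0 F1=2 F2=2; commitIndex=2
Op 4: F1 acks idx 2 -> match: F0=0 F1=2 F2=2; commitIndex=2
Op 5: F1 acks idx 2 -> match: F0=0 F1=2 F2=2; commitIndex=2
Op 6: F2 acks idx 1 -> match: F0=0 F1=2 F2=2; commitIndex=2
Op 7: F2 acks idx 2 -> match: F0=0 F1=2 F2=2; commitIndex=2
Op 8: F2 acks idx 1 -> match: F0=0 F1=2 F2=2; commitIndex=2

Answer: 2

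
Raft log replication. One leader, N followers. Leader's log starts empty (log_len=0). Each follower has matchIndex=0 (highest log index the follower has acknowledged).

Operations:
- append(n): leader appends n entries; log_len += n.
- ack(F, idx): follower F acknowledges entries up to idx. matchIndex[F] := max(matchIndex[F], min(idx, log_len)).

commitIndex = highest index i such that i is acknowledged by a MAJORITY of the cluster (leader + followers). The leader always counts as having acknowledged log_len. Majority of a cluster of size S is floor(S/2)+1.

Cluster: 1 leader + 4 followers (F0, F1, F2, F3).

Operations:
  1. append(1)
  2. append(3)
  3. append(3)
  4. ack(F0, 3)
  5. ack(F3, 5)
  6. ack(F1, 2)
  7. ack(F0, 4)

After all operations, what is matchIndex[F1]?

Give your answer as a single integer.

Answer: 2

Derivation:
Op 1: append 1 -> log_len=1
Op 2: append 3 -> log_len=4
Op 3: append 3 -> log_len=7
Op 4: F0 acks idx 3 -> match: F0=3 F1=0 F2=0 F3=0; commitIndex=0
Op 5: F3 acks idx 5 -> match: F0=3 F1=0 F2=0 F3=5; commitIndex=3
Op 6: F1 acks idx 2 -> match: F0=3 F1=2 F2=0 F3=5; commitIndex=3
Op 7: F0 acks idx 4 -> match: F0=4 F1=2 F2=0 F3=5; commitIndex=4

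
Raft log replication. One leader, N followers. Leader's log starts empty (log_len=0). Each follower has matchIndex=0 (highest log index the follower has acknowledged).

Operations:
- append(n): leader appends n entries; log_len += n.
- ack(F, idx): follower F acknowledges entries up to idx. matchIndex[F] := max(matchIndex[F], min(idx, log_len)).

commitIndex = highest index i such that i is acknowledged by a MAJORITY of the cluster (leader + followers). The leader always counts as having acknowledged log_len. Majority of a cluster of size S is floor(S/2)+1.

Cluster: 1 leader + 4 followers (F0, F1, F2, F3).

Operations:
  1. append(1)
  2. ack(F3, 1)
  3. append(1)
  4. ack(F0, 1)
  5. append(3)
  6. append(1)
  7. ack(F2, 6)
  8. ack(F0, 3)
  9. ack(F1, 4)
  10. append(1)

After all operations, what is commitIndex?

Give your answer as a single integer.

Answer: 4

Derivation:
Op 1: append 1 -> log_len=1
Op 2: F3 acks idx 1 -> match: F0=0 F1=0 F2=0 F3=1; commitIndex=0
Op 3: append 1 -> log_len=2
Op 4: F0 acks idx 1 -> match: F0=1 F1=0 F2=0 F3=1; commitIndex=1
Op 5: append 3 -> log_len=5
Op 6: append 1 -> log_len=6
Op 7: F2 acks idx 6 -> match: F0=1 F1=0 F2=6 F3=1; commitIndex=1
Op 8: F0 acks idx 3 -> match: F0=3 F1=0 F2=6 F3=1; commitIndex=3
Op 9: F1 acks idx 4 -> match: F0=3 F1=4 F2=6 F3=1; commitIndex=4
Op 10: append 1 -> log_len=7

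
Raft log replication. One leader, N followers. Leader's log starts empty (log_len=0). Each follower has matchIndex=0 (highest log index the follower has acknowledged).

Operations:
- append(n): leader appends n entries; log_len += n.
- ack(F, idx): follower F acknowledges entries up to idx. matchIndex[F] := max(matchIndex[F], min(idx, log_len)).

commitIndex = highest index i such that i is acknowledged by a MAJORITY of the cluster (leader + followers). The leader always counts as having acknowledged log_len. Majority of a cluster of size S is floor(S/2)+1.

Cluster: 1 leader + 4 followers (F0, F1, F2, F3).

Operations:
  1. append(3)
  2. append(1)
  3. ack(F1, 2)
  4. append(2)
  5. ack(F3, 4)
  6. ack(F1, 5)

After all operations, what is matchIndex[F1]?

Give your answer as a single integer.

Answer: 5

Derivation:
Op 1: append 3 -> log_len=3
Op 2: append 1 -> log_len=4
Op 3: F1 acks idx 2 -> match: F0=0 F1=2 F2=0 F3=0; commitIndex=0
Op 4: append 2 -> log_len=6
Op 5: F3 acks idx 4 -> match: F0=0 F1=2 F2=0 F3=4; commitIndex=2
Op 6: F1 acks idx 5 -> match: F0=0 F1=5 F2=0 F3=4; commitIndex=4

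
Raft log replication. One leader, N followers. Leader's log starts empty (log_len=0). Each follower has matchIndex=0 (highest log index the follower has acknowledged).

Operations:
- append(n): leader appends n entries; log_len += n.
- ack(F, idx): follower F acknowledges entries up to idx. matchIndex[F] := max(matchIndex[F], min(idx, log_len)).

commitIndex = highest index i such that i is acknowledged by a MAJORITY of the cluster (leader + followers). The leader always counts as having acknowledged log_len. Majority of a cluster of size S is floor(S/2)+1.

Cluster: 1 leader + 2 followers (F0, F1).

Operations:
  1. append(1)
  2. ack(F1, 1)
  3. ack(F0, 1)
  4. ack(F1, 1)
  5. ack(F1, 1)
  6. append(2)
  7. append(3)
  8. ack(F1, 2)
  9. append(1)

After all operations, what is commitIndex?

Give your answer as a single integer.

Answer: 2

Derivation:
Op 1: append 1 -> log_len=1
Op 2: F1 acks idx 1 -> match: F0=0 F1=1; commitIndex=1
Op 3: F0 acks idx 1 -> match: F0=1 F1=1; commitIndex=1
Op 4: F1 acks idx 1 -> match: F0=1 F1=1; commitIndex=1
Op 5: F1 acks idx 1 -> match: F0=1 F1=1; commitIndex=1
Op 6: append 2 -> log_len=3
Op 7: append 3 -> log_len=6
Op 8: F1 acks idx 2 -> match: F0=1 F1=2; commitIndex=2
Op 9: append 1 -> log_len=7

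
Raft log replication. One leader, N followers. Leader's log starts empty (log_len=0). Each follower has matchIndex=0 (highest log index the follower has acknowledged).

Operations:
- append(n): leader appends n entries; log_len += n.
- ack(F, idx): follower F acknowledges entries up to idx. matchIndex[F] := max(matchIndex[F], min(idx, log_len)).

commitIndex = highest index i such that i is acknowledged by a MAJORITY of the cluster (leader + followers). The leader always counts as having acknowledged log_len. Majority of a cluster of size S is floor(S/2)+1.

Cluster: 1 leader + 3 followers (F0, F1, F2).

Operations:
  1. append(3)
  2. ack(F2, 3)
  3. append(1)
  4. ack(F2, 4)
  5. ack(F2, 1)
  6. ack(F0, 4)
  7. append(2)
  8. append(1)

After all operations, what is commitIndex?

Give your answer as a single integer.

Answer: 4

Derivation:
Op 1: append 3 -> log_len=3
Op 2: F2 acks idx 3 -> match: F0=0 F1=0 F2=3; commitIndex=0
Op 3: append 1 -> log_len=4
Op 4: F2 acks idx 4 -> match: F0=0 F1=0 F2=4; commitIndex=0
Op 5: F2 acks idx 1 -> match: F0=0 F1=0 F2=4; commitIndex=0
Op 6: F0 acks idx 4 -> match: F0=4 F1=0 F2=4; commitIndex=4
Op 7: append 2 -> log_len=6
Op 8: append 1 -> log_len=7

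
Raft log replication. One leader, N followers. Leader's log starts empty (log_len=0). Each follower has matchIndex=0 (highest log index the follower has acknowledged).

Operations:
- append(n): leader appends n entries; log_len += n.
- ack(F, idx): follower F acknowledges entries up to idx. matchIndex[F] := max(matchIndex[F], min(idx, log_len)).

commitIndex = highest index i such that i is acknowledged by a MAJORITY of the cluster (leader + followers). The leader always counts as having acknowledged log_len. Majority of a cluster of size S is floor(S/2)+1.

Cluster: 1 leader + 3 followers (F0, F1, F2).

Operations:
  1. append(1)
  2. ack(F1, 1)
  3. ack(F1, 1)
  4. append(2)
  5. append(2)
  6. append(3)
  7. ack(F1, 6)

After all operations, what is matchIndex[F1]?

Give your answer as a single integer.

Answer: 6

Derivation:
Op 1: append 1 -> log_len=1
Op 2: F1 acks idx 1 -> match: F0=0 F1=1 F2=0; commitIndex=0
Op 3: F1 acks idx 1 -> match: F0=0 F1=1 F2=0; commitIndex=0
Op 4: append 2 -> log_len=3
Op 5: append 2 -> log_len=5
Op 6: append 3 -> log_len=8
Op 7: F1 acks idx 6 -> match: F0=0 F1=6 F2=0; commitIndex=0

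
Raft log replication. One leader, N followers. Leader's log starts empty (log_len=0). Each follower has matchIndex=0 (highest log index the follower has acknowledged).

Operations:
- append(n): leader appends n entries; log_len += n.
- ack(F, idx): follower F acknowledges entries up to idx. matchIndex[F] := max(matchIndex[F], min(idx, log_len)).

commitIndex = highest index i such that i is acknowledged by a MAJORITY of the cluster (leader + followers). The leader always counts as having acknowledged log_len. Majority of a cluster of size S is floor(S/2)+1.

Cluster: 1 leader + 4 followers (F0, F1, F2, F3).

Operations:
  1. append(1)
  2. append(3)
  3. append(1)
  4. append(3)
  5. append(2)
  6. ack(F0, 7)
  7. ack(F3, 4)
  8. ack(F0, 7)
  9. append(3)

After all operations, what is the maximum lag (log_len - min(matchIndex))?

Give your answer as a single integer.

Op 1: append 1 -> log_len=1
Op 2: append 3 -> log_len=4
Op 3: append 1 -> log_len=5
Op 4: append 3 -> log_len=8
Op 5: append 2 -> log_len=10
Op 6: F0 acks idx 7 -> match: F0=7 F1=0 F2=0 F3=0; commitIndex=0
Op 7: F3 acks idx 4 -> match: F0=7 F1=0 F2=0 F3=4; commitIndex=4
Op 8: F0 acks idx 7 -> match: F0=7 F1=0 F2=0 F3=4; commitIndex=4
Op 9: append 3 -> log_len=13

Answer: 13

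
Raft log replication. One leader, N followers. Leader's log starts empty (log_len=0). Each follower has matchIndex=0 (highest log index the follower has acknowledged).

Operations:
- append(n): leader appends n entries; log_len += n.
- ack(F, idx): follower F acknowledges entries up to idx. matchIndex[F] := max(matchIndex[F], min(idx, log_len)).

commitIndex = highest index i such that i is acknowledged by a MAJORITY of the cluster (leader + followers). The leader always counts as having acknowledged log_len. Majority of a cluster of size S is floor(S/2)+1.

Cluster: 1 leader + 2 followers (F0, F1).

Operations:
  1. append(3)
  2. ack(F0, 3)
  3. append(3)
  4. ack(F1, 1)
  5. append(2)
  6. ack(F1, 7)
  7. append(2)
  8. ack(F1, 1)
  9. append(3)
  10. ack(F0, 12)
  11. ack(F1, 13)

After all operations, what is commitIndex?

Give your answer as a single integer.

Answer: 13

Derivation:
Op 1: append 3 -> log_len=3
Op 2: F0 acks idx 3 -> match: F0=3 F1=0; commitIndex=3
Op 3: append 3 -> log_len=6
Op 4: F1 acks idx 1 -> match: F0=3 F1=1; commitIndex=3
Op 5: append 2 -> log_len=8
Op 6: F1 acks idx 7 -> match: F0=3 F1=7; commitIndex=7
Op 7: append 2 -> log_len=10
Op 8: F1 acks idx 1 -> match: F0=3 F1=7; commitIndex=7
Op 9: append 3 -> log_len=13
Op 10: F0 acks idx 12 -> match: F0=12 F1=7; commitIndex=12
Op 11: F1 acks idx 13 -> match: F0=12 F1=13; commitIndex=13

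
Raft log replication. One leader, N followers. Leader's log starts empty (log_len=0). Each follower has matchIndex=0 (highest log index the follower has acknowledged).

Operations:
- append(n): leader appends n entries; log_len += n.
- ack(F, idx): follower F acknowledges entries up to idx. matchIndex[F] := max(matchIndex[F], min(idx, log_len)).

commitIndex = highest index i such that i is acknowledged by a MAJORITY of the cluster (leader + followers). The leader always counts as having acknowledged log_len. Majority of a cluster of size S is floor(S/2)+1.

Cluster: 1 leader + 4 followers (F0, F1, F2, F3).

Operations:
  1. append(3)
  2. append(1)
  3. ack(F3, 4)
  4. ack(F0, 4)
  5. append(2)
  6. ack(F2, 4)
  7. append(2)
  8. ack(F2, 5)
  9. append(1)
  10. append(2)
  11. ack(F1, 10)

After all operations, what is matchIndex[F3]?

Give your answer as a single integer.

Answer: 4

Derivation:
Op 1: append 3 -> log_len=3
Op 2: append 1 -> log_len=4
Op 3: F3 acks idx 4 -> match: F0=0 F1=0 F2=0 F3=4; commitIndex=0
Op 4: F0 acks idx 4 -> match: F0=4 F1=0 F2=0 F3=4; commitIndex=4
Op 5: append 2 -> log_len=6
Op 6: F2 acks idx 4 -> match: F0=4 F1=0 F2=4 F3=4; commitIndex=4
Op 7: append 2 -> log_len=8
Op 8: F2 acks idx 5 -> match: F0=4 F1=0 F2=5 F3=4; commitIndex=4
Op 9: append 1 -> log_len=9
Op 10: append 2 -> log_len=11
Op 11: F1 acks idx 10 -> match: F0=4 F1=10 F2=5 F3=4; commitIndex=5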